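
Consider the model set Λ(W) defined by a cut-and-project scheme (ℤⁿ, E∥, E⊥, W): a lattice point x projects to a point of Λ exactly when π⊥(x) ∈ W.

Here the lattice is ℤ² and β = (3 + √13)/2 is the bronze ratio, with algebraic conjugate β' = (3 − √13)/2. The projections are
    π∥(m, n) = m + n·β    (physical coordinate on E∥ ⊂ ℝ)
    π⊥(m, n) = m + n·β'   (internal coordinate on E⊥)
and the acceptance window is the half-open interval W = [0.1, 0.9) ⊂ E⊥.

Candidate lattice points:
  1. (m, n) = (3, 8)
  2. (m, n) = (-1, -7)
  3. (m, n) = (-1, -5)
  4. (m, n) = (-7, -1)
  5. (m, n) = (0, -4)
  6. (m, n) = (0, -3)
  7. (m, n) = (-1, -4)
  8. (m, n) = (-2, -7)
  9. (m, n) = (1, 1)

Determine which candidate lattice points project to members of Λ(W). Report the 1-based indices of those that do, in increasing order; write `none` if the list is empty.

Compute β' = (3−√13)/2 = -0.30278, so π⊥(m,n) = m -0.30278·n.
candidate 1: (m,n)=(3,8) → π∥ = 3+8·β ≈ 29.42221, π⊥ = 3+8·β' ≈ 0.57779 ∈ [0.1, 0.9) ⇒ IN Λ
candidate 2: (m,n)=(-1,-7) → π∥ = -1-7·β ≈ -24.11943, π⊥ = -1-7·β' ≈ 1.11943 ∉ [0.1, 0.9) ⇒ out
candidate 3: (m,n)=(-1,-5) → π∥ = -1-5·β ≈ -17.51388, π⊥ = -1-5·β' ≈ 0.51388 ∈ [0.1, 0.9) ⇒ IN Λ
candidate 4: (m,n)=(-7,-1) → π∥ = -7-1·β ≈ -10.30278, π⊥ = -7-1·β' ≈ -6.69722 ∉ [0.1, 0.9) ⇒ out
candidate 5: (m,n)=(0,-4) → π∥ = 0-4·β ≈ -13.21110, π⊥ = 0-4·β' ≈ 1.21110 ∉ [0.1, 0.9) ⇒ out
candidate 6: (m,n)=(0,-3) → π∥ = 0-3·β ≈ -9.90833, π⊥ = 0-3·β' ≈ 0.90833 ∉ [0.1, 0.9) ⇒ out
candidate 7: (m,n)=(-1,-4) → π∥ = -1-4·β ≈ -14.21110, π⊥ = -1-4·β' ≈ 0.21110 ∈ [0.1, 0.9) ⇒ IN Λ
candidate 8: (m,n)=(-2,-7) → π∥ = -2-7·β ≈ -25.11943, π⊥ = -2-7·β' ≈ 0.11943 ∈ [0.1, 0.9) ⇒ IN Λ
candidate 9: (m,n)=(1,1) → π∥ = 1+1·β ≈ 4.30278, π⊥ = 1+1·β' ≈ 0.69722 ∈ [0.1, 0.9) ⇒ IN Λ

1, 3, 7, 8, 9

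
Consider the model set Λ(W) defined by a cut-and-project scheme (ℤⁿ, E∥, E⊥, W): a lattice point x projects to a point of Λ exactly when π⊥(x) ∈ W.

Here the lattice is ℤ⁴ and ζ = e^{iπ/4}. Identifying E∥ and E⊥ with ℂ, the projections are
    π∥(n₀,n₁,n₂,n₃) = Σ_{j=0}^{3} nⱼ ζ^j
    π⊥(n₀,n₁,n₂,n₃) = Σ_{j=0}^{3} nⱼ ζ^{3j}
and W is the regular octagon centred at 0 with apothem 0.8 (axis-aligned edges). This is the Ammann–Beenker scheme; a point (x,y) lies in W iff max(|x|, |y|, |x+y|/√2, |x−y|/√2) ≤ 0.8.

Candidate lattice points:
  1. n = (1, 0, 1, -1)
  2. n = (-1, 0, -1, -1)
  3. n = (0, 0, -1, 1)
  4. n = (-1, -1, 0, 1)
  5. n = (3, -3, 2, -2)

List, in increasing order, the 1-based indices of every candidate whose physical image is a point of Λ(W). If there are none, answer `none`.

With ζ = e^{iπ/4} the internal vectors are ζ^0,ζ^3,ζ^6,ζ^9.
candidate 1: n = (1, 0, 1, -1) → π⊥ ≈ (+0.29289, -1.70711); max(|x|,|y|,|x±y|/√2) = 1.70711 > 0.8 ⇒ ∉ W
candidate 2: n = (-1, 0, -1, -1) → π⊥ ≈ (-1.70711, +0.29289); max(|x|,|y|,|x±y|/√2) = 1.70711 > 0.8 ⇒ ∉ W
candidate 3: n = (0, 0, -1, 1) → π⊥ ≈ (+0.70711, +1.70711); max(|x|,|y|,|x±y|/√2) = 1.70711 > 0.8 ⇒ ∉ W
candidate 4: n = (-1, -1, 0, 1) → π⊥ ≈ (+0.41421, +0.00000); max(|x|,|y|,|x±y|/√2) = 0.41421 ≤ 0.8 ⇒ ∈ W
candidate 5: n = (3, -3, 2, -2) → π⊥ ≈ (+3.70711, -5.53553); max(|x|,|y|,|x±y|/√2) = 6.53553 > 0.8 ⇒ ∉ W

4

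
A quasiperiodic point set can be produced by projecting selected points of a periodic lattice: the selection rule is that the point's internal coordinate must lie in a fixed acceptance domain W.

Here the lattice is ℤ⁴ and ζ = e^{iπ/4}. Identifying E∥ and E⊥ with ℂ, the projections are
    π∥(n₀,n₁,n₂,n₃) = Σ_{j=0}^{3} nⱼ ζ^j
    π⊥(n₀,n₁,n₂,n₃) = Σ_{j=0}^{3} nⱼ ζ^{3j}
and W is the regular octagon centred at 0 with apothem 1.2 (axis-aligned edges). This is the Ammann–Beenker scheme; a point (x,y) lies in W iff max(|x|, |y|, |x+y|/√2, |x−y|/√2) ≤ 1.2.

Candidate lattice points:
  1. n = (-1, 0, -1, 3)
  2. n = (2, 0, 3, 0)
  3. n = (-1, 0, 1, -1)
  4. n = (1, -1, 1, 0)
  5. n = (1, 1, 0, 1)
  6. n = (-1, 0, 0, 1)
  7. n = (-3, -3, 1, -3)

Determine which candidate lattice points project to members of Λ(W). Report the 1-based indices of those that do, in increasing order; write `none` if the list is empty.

6

With ζ = e^{iπ/4} the internal vectors are ζ^0,ζ^3,ζ^6,ζ^9.
#1 (-1, 0, -1, 3): internal (1.121320, 3.121320); octagon support 3.121320 vs apothem 1.2 → ∉ W
#2 (2, 0, 3, 0): internal (2.000000, -3.000000); octagon support 3.535534 vs apothem 1.2 → ∉ W
#3 (-1, 0, 1, -1): internal (-1.707107, -1.707107); octagon support 2.414214 vs apothem 1.2 → ∉ W
#4 (1, -1, 1, 0): internal (1.707107, -1.707107); octagon support 2.414214 vs apothem 1.2 → ∉ W
#5 (1, 1, 0, 1): internal (1.000000, 1.414214); octagon support 1.707107 vs apothem 1.2 → ∉ W
#6 (-1, 0, 0, 1): internal (-0.292893, 0.707107); octagon support 0.707107 vs apothem 1.2 → ∈ W
#7 (-3, -3, 1, -3): internal (-3.000000, -5.242641); octagon support 5.828427 vs apothem 1.2 → ∉ W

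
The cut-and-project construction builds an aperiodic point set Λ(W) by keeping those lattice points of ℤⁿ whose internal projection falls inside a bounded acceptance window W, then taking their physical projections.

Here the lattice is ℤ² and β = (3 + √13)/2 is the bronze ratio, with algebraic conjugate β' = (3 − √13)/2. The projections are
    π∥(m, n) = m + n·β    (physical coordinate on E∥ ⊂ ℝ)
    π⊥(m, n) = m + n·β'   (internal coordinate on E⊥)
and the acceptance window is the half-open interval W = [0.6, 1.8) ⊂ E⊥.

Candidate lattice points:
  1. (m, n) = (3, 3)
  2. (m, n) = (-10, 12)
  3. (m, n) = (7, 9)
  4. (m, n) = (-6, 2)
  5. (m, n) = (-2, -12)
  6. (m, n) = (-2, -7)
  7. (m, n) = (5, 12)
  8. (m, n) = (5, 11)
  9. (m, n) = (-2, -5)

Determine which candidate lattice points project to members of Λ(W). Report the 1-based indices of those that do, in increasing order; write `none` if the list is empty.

β' = (3−√13)/2 ≈ -0.3028.
[1] lift (3,3): star map gives 2.0917; window check 0.6 ≤ 2.0917 < 1.8 is false → out
[2] lift (-10,12): star map gives -13.6333; window check 0.6 ≤ -13.6333 < 1.8 is false → out
[3] lift (7,9): star map gives 4.2750; window check 0.6 ≤ 4.2750 < 1.8 is false → out
[4] lift (-6,2): star map gives -6.6056; window check 0.6 ≤ -6.6056 < 1.8 is false → out
[5] lift (-2,-12): star map gives 1.6333; window check 0.6 ≤ 1.6333 < 1.8 is true → IN Λ
[6] lift (-2,-7): star map gives 0.1194; window check 0.6 ≤ 0.1194 < 1.8 is false → out
[7] lift (5,12): star map gives 1.3667; window check 0.6 ≤ 1.3667 < 1.8 is true → IN Λ
[8] lift (5,11): star map gives 1.6695; window check 0.6 ≤ 1.6695 < 1.8 is true → IN Λ
[9] lift (-2,-5): star map gives -0.4861; window check 0.6 ≤ -0.4861 < 1.8 is false → out

5, 7, 8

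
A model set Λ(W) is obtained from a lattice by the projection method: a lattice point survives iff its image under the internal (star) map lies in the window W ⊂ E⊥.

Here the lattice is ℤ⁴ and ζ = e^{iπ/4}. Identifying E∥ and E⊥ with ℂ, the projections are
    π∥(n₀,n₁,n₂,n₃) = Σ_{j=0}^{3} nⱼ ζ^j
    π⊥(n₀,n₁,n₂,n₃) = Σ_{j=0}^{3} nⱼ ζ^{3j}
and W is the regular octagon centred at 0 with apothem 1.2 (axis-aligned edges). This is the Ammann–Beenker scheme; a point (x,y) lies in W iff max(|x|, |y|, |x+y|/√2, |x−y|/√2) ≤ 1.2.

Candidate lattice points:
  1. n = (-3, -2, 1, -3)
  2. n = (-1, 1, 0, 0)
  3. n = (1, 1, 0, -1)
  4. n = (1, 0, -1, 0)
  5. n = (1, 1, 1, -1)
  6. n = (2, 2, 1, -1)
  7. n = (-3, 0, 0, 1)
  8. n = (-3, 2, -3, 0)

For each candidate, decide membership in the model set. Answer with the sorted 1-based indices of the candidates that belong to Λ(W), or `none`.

π⊥(n) = n₀ + n₁ζ³ + n₂ζ⁶ + n₃ζ⁹ where ζ = e^{iπ/4}.
candidate 1: n = (-3, -2, 1, -3) → π⊥ ≈ (-3.70711, -4.53553); max(|x|,|y|,|x±y|/√2) = 5.82843 > 1.2 ⇒ ∉ W
candidate 2: n = (-1, 1, 0, 0) → π⊥ ≈ (-1.70711, +0.70711); max(|x|,|y|,|x±y|/√2) = 1.70711 > 1.2 ⇒ ∉ W
candidate 3: n = (1, 1, 0, -1) → π⊥ ≈ (-0.41421, +0.00000); max(|x|,|y|,|x±y|/√2) = 0.41421 ≤ 1.2 ⇒ ∈ W
candidate 4: n = (1, 0, -1, 0) → π⊥ ≈ (+1.00000, +1.00000); max(|x|,|y|,|x±y|/√2) = 1.41421 > 1.2 ⇒ ∉ W
candidate 5: n = (1, 1, 1, -1) → π⊥ ≈ (-0.41421, -1.00000); max(|x|,|y|,|x±y|/√2) = 1.00000 ≤ 1.2 ⇒ ∈ W
candidate 6: n = (2, 2, 1, -1) → π⊥ ≈ (-0.12132, -0.29289); max(|x|,|y|,|x±y|/√2) = 0.29289 ≤ 1.2 ⇒ ∈ W
candidate 7: n = (-3, 0, 0, 1) → π⊥ ≈ (-2.29289, +0.70711); max(|x|,|y|,|x±y|/√2) = 2.29289 > 1.2 ⇒ ∉ W
candidate 8: n = (-3, 2, -3, 0) → π⊥ ≈ (-4.41421, +4.41421); max(|x|,|y|,|x±y|/√2) = 6.24264 > 1.2 ⇒ ∉ W

3, 5, 6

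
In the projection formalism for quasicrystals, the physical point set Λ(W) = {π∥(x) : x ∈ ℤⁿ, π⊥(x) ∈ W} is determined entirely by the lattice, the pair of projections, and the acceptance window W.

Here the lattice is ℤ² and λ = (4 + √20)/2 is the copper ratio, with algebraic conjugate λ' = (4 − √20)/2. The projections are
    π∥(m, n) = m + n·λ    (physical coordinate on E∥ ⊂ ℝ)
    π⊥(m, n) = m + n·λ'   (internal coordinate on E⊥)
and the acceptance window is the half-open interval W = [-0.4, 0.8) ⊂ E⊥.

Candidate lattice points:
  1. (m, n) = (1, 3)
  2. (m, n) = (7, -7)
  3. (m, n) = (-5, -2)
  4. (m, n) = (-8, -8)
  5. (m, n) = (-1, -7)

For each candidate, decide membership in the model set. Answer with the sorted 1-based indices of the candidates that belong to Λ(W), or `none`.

Compute λ' = (4−√20)/2 = -0.2361, so π⊥(m,n) = m -0.2361·n.
candidate 1: (m,n)=(1,3) → π∥ = 1+3·λ ≈ 13.7082, π⊥ = 1+3·λ' ≈ 0.2918 ∈ [-0.4, 0.8) ⇒ IN Λ
candidate 2: (m,n)=(7,-7) → π∥ = 7-7·λ ≈ -22.6525, π⊥ = 7-7·λ' ≈ 8.6525 ∉ [-0.4, 0.8) ⇒ out
candidate 3: (m,n)=(-5,-2) → π∥ = -5-2·λ ≈ -13.4721, π⊥ = -5-2·λ' ≈ -4.5279 ∉ [-0.4, 0.8) ⇒ out
candidate 4: (m,n)=(-8,-8) → π∥ = -8-8·λ ≈ -41.8885, π⊥ = -8-8·λ' ≈ -6.1115 ∉ [-0.4, 0.8) ⇒ out
candidate 5: (m,n)=(-1,-7) → π∥ = -1-7·λ ≈ -30.6525, π⊥ = -1-7·λ' ≈ 0.6525 ∈ [-0.4, 0.8) ⇒ IN Λ

1, 5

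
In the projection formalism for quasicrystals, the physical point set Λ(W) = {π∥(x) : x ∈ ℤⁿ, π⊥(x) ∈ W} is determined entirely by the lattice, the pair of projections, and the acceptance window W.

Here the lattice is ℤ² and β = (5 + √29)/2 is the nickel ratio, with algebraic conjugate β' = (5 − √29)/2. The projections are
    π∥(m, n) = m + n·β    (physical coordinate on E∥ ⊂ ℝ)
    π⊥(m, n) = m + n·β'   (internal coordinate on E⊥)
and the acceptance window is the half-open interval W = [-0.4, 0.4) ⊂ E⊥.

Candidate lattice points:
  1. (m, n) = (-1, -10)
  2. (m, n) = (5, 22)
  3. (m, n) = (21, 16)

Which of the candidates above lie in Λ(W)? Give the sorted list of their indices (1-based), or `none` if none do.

Compute β' = (5−√29)/2 = -0.192582, so π⊥(m,n) = m -0.192582·n.
candidate 1: (m,n)=(-1,-10) → π∥ = -1-10·β ≈ -52.925824, π⊥ = -1-10·β' ≈ 0.925824 ∉ [-0.4, 0.4) ⇒ out
candidate 2: (m,n)=(5,22) → π∥ = 5+22·β ≈ 119.236813, π⊥ = 5+22·β' ≈ 0.763187 ∉ [-0.4, 0.4) ⇒ out
candidate 3: (m,n)=(21,16) → π∥ = 21+16·β ≈ 104.081318, π⊥ = 21+16·β' ≈ 17.918682 ∉ [-0.4, 0.4) ⇒ out

none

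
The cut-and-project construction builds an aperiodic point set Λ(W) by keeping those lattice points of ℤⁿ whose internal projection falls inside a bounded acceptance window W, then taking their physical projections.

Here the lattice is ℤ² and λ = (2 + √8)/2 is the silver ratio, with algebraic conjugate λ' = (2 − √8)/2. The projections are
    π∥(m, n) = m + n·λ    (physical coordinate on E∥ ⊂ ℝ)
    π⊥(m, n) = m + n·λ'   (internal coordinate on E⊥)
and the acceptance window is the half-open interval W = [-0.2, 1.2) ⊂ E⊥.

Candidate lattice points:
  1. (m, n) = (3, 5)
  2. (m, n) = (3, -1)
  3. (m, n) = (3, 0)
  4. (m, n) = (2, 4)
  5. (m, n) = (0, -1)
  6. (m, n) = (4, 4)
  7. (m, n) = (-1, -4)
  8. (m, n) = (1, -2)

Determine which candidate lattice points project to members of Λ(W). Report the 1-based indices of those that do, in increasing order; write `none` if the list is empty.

1, 4, 5, 7

Compute λ' = (2−√8)/2 = -0.414214, so π⊥(m,n) = m -0.414214·n.
[1] lift (3,5): star map gives 0.928932; window check -0.2 ≤ 0.928932 < 1.2 is true → IN Λ
[2] lift (3,-1): star map gives 3.414214; window check -0.2 ≤ 3.414214 < 1.2 is false → out
[3] lift (3,0): star map gives 3.000000; window check -0.2 ≤ 3.000000 < 1.2 is false → out
[4] lift (2,4): star map gives 0.343146; window check -0.2 ≤ 0.343146 < 1.2 is true → IN Λ
[5] lift (0,-1): star map gives 0.414214; window check -0.2 ≤ 0.414214 < 1.2 is true → IN Λ
[6] lift (4,4): star map gives 2.343146; window check -0.2 ≤ 2.343146 < 1.2 is false → out
[7] lift (-1,-4): star map gives 0.656854; window check -0.2 ≤ 0.656854 < 1.2 is true → IN Λ
[8] lift (1,-2): star map gives 1.828427; window check -0.2 ≤ 1.828427 < 1.2 is false → out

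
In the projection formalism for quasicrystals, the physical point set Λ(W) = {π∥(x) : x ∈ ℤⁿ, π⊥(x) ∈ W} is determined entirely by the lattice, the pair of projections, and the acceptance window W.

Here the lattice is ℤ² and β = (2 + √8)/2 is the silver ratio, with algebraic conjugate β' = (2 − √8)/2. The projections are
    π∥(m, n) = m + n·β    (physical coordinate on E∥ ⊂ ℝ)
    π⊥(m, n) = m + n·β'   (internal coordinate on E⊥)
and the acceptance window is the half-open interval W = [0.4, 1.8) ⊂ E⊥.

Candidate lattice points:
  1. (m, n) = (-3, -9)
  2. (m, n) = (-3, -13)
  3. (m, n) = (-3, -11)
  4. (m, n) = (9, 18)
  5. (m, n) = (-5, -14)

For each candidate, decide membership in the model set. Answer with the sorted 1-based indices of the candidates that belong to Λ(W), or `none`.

1, 3, 4, 5

Numerically β ≈ 2.41421 and β' = −1/β ≈ -0.41421.
[1] lift (-3,-9): star map gives 0.72792; window check 0.4 ≤ 0.72792 < 1.8 is true → IN Λ
[2] lift (-3,-13): star map gives 2.38478; window check 0.4 ≤ 2.38478 < 1.8 is false → out
[3] lift (-3,-11): star map gives 1.55635; window check 0.4 ≤ 1.55635 < 1.8 is true → IN Λ
[4] lift (9,18): star map gives 1.54416; window check 0.4 ≤ 1.54416 < 1.8 is true → IN Λ
[5] lift (-5,-14): star map gives 0.79899; window check 0.4 ≤ 0.79899 < 1.8 is true → IN Λ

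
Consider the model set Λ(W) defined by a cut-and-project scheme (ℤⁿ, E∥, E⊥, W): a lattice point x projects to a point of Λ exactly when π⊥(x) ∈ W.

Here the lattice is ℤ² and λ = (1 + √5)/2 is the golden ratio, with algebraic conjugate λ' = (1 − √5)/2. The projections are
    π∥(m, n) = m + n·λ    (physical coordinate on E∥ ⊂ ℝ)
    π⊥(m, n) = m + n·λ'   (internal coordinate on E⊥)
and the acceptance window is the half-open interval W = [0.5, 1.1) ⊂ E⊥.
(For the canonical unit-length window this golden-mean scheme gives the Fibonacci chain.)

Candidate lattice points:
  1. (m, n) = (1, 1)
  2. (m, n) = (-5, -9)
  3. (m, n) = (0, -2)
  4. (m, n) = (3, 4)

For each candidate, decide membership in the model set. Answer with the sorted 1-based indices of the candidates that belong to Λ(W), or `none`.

2, 4

Numerically λ ≈ 1.6180 and λ' = −1/λ ≈ -0.6180.
#1 (1,1): internal coord 1 + (1)·λ' = +0.3820; +0.3820 ∉ [0.5, 1.1) → out
#2 (-5,-9): internal coord -5 + (-9)·λ' = +0.5623; +0.5623 ∈ [0.5, 1.1) → IN Λ
#3 (0,-2): internal coord 0 + (-2)·λ' = +1.2361; +1.2361 ∉ [0.5, 1.1) → out
#4 (3,4): internal coord 3 + (4)·λ' = +0.5279; +0.5279 ∈ [0.5, 1.1) → IN Λ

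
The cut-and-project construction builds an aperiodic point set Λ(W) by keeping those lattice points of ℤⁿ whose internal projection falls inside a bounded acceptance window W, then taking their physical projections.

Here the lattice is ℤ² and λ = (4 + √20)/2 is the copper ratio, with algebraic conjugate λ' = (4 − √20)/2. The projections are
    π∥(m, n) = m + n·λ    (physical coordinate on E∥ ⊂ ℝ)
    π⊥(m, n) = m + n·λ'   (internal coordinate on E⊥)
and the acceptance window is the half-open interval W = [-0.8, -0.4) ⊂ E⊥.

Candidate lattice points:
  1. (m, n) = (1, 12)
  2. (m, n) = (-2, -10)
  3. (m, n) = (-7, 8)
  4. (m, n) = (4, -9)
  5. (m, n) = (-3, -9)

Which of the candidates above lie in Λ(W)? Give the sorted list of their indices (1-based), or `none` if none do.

λ' = (4−√20)/2 ≈ -0.2361.
#1 (1,12): internal coord 1 + (12)·λ' = -1.8328; -1.8328 ∉ [-0.8, -0.4) → out
#2 (-2,-10): internal coord -2 + (-10)·λ' = +0.3607; +0.3607 ∉ [-0.8, -0.4) → out
#3 (-7,8): internal coord -7 + (8)·λ' = -8.8885; -8.8885 ∉ [-0.8, -0.4) → out
#4 (4,-9): internal coord 4 + (-9)·λ' = +6.1246; +6.1246 ∉ [-0.8, -0.4) → out
#5 (-3,-9): internal coord -3 + (-9)·λ' = -0.8754; -0.8754 ∉ [-0.8, -0.4) → out

none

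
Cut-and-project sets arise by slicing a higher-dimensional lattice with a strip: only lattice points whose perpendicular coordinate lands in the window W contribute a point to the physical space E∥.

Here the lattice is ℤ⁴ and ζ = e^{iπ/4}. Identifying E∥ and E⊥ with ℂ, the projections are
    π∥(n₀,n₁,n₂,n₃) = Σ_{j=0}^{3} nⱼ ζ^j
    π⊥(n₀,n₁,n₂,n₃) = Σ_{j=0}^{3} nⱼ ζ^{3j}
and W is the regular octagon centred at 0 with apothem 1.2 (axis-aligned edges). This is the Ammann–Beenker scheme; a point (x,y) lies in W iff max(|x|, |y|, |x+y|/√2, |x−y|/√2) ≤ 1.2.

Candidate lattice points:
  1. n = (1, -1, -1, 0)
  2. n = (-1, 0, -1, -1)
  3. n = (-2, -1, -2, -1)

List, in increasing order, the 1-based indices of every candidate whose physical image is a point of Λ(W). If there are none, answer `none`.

With ζ = e^{iπ/4} the internal vectors are ζ^0,ζ^3,ζ^6,ζ^9.
#1 (1, -1, -1, 0): internal (1.7071, 0.2929); octagon support 1.7071 vs apothem 1.2 → ∉ W
#2 (-1, 0, -1, -1): internal (-1.7071, 0.2929); octagon support 1.7071 vs apothem 1.2 → ∉ W
#3 (-2, -1, -2, -1): internal (-2.0000, 0.5858); octagon support 2.0000 vs apothem 1.2 → ∉ W

none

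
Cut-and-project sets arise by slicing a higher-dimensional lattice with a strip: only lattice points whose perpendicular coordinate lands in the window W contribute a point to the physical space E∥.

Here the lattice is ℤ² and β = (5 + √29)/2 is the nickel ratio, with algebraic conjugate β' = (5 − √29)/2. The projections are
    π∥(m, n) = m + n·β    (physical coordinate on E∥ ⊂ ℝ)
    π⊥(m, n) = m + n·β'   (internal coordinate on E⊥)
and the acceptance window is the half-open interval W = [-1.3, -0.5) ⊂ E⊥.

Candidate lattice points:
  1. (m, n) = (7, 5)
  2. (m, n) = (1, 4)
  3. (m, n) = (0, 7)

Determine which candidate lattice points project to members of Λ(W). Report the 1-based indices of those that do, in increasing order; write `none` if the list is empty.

none

β' = (5−√29)/2 ≈ -0.192582.
#1 (7,5): internal coord 7 + (5)·β' = +6.037088; +6.037088 ∉ [-1.3, -0.5) → out
#2 (1,4): internal coord 1 + (4)·β' = +0.229670; +0.229670 ∉ [-1.3, -0.5) → out
#3 (0,7): internal coord 0 + (7)·β' = -1.348077; -1.348077 ∉ [-1.3, -0.5) → out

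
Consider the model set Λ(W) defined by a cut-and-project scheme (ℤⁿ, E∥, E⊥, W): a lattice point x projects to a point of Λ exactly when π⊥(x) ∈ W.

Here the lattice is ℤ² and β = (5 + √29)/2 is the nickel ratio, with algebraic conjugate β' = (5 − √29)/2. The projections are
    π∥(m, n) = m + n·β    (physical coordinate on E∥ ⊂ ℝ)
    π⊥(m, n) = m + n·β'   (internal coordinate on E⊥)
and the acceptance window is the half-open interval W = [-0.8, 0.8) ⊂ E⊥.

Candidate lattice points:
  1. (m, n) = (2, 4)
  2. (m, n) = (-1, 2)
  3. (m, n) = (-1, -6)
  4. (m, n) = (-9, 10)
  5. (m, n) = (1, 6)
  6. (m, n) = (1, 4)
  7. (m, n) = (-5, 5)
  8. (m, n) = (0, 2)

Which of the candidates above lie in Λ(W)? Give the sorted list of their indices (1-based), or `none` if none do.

β' = (5−√29)/2 ≈ -0.192582.
[1] lift (2,4): star map gives 1.229670; window check -0.8 ≤ 1.229670 < 0.8 is false → out
[2] lift (-1,2): star map gives -1.385165; window check -0.8 ≤ -1.385165 < 0.8 is false → out
[3] lift (-1,-6): star map gives 0.155494; window check -0.8 ≤ 0.155494 < 0.8 is true → IN Λ
[4] lift (-9,10): star map gives -10.925824; window check -0.8 ≤ -10.925824 < 0.8 is false → out
[5] lift (1,6): star map gives -0.155494; window check -0.8 ≤ -0.155494 < 0.8 is true → IN Λ
[6] lift (1,4): star map gives 0.229670; window check -0.8 ≤ 0.229670 < 0.8 is true → IN Λ
[7] lift (-5,5): star map gives -5.962912; window check -0.8 ≤ -5.962912 < 0.8 is false → out
[8] lift (0,2): star map gives -0.385165; window check -0.8 ≤ -0.385165 < 0.8 is true → IN Λ

3, 5, 6, 8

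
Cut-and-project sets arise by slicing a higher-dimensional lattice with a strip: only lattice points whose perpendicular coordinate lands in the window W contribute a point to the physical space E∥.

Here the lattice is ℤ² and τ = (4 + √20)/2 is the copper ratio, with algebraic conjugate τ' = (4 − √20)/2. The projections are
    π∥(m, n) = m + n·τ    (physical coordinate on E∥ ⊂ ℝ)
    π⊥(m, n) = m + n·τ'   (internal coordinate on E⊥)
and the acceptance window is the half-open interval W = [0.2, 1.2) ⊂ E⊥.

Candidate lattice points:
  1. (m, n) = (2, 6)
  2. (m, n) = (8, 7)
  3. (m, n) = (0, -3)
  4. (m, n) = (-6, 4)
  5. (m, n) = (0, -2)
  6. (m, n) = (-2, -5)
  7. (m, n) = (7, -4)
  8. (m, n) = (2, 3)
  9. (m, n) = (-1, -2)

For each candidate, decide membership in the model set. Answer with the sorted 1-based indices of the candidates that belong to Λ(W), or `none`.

1, 3, 5

Compute τ' = (4−√20)/2 = -0.23607, so π⊥(m,n) = m -0.23607·n.
[1] lift (2,6): star map gives 0.58359; window check 0.2 ≤ 0.58359 < 1.2 is true → IN Λ
[2] lift (8,7): star map gives 6.34752; window check 0.2 ≤ 6.34752 < 1.2 is false → out
[3] lift (0,-3): star map gives 0.70820; window check 0.2 ≤ 0.70820 < 1.2 is true → IN Λ
[4] lift (-6,4): star map gives -6.94427; window check 0.2 ≤ -6.94427 < 1.2 is false → out
[5] lift (0,-2): star map gives 0.47214; window check 0.2 ≤ 0.47214 < 1.2 is true → IN Λ
[6] lift (-2,-5): star map gives -0.81966; window check 0.2 ≤ -0.81966 < 1.2 is false → out
[7] lift (7,-4): star map gives 7.94427; window check 0.2 ≤ 7.94427 < 1.2 is false → out
[8] lift (2,3): star map gives 1.29180; window check 0.2 ≤ 1.29180 < 1.2 is false → out
[9] lift (-1,-2): star map gives -0.52786; window check 0.2 ≤ -0.52786 < 1.2 is false → out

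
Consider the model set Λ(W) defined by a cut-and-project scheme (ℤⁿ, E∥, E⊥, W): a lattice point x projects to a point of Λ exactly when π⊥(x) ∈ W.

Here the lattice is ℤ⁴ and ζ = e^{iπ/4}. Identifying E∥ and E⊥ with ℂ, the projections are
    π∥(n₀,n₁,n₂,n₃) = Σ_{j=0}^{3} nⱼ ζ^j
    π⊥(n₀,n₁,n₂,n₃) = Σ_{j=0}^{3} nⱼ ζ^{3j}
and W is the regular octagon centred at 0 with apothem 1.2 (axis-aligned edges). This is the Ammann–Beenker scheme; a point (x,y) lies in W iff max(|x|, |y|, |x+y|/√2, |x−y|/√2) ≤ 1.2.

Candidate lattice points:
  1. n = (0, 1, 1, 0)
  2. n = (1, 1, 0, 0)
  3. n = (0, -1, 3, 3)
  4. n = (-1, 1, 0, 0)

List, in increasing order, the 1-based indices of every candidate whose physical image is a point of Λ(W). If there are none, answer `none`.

1, 2

Internal map: ζ^{3j} for j=0..3 gives (1,0), (−√2/2,√2/2), (0,−1), (√2/2,√2/2).
candidate 1: n = (0, 1, 1, 0) → π⊥ ≈ (-0.7071, -0.2929); max(|x|,|y|,|x±y|/√2) = 0.7071 ≤ 1.2 ⇒ ∈ W
candidate 2: n = (1, 1, 0, 0) → π⊥ ≈ (+0.2929, +0.7071); max(|x|,|y|,|x±y|/√2) = 0.7071 ≤ 1.2 ⇒ ∈ W
candidate 3: n = (0, -1, 3, 3) → π⊥ ≈ (+2.8284, -1.5858); max(|x|,|y|,|x±y|/√2) = 3.1213 > 1.2 ⇒ ∉ W
candidate 4: n = (-1, 1, 0, 0) → π⊥ ≈ (-1.7071, +0.7071); max(|x|,|y|,|x±y|/√2) = 1.7071 > 1.2 ⇒ ∉ W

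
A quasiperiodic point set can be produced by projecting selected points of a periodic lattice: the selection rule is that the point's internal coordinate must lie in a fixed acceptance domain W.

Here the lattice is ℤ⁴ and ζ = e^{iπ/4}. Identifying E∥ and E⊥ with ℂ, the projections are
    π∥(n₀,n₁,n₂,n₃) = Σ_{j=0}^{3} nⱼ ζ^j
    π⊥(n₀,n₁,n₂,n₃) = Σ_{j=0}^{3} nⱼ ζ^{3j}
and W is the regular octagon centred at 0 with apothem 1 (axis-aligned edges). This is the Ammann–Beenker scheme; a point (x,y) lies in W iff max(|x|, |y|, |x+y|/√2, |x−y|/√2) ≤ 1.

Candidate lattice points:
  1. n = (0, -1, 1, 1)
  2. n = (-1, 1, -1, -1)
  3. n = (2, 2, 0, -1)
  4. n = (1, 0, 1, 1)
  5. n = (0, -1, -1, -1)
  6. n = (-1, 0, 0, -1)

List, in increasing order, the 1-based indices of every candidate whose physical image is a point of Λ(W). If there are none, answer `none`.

3, 5

With ζ = e^{iπ/4} the internal vectors are ζ^0,ζ^3,ζ^6,ζ^9.
#1 (0, -1, 1, 1): internal (1.4142, -1.0000); octagon support 1.7071 vs apothem 1 → ∉ W
#2 (-1, 1, -1, -1): internal (-2.4142, 1.0000); octagon support 2.4142 vs apothem 1 → ∉ W
#3 (2, 2, 0, -1): internal (-0.1213, 0.7071); octagon support 0.7071 vs apothem 1 → ∈ W
#4 (1, 0, 1, 1): internal (1.7071, -0.2929); octagon support 1.7071 vs apothem 1 → ∉ W
#5 (0, -1, -1, -1): internal (0.0000, -0.4142); octagon support 0.4142 vs apothem 1 → ∈ W
#6 (-1, 0, 0, -1): internal (-1.7071, -0.7071); octagon support 1.7071 vs apothem 1 → ∉ W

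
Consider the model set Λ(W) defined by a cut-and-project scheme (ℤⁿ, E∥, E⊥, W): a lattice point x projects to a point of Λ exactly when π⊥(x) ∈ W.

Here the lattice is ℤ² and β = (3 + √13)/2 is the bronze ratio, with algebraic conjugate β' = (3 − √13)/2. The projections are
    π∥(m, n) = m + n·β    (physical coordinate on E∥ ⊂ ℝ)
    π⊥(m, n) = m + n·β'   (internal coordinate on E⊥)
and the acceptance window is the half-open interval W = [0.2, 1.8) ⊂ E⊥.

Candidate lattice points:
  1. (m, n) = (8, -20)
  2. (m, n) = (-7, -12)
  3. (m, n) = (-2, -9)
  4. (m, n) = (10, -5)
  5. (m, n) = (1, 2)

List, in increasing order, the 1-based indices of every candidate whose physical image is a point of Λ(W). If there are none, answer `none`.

Numerically β ≈ 3.3028 and β' = −1/β ≈ -0.3028.
candidate 1: (m,n)=(8,-20) → π∥ = 8-20·β ≈ -58.0555, π⊥ = 8-20·β' ≈ 14.0555 ∉ [0.2, 1.8) ⇒ out
candidate 2: (m,n)=(-7,-12) → π∥ = -7-12·β ≈ -46.6333, π⊥ = -7-12·β' ≈ -3.3667 ∉ [0.2, 1.8) ⇒ out
candidate 3: (m,n)=(-2,-9) → π∥ = -2-9·β ≈ -31.7250, π⊥ = -2-9·β' ≈ 0.7250 ∈ [0.2, 1.8) ⇒ IN Λ
candidate 4: (m,n)=(10,-5) → π∥ = 10-5·β ≈ -6.5139, π⊥ = 10-5·β' ≈ 11.5139 ∉ [0.2, 1.8) ⇒ out
candidate 5: (m,n)=(1,2) → π∥ = 1+2·β ≈ 7.6056, π⊥ = 1+2·β' ≈ 0.3944 ∈ [0.2, 1.8) ⇒ IN Λ

3, 5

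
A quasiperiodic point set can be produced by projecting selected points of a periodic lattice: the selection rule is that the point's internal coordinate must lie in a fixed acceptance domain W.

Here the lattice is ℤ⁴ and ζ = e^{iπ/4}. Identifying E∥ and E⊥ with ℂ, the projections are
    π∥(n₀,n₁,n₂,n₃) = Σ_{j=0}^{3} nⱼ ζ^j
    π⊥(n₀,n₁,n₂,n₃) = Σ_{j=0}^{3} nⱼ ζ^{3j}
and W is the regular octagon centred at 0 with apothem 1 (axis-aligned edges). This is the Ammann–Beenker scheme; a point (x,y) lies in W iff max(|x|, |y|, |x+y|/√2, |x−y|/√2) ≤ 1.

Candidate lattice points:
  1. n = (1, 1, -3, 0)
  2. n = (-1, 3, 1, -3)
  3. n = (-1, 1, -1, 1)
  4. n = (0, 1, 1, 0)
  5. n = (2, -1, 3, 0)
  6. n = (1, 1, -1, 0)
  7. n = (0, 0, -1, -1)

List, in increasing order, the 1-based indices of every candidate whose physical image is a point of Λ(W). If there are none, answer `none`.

With ζ = e^{iπ/4} the internal vectors are ζ^0,ζ^3,ζ^6,ζ^9.
#1 (1, 1, -3, 0): internal (0.29289, 3.70711); octagon support 3.70711 vs apothem 1 → ∉ W
#2 (-1, 3, 1, -3): internal (-5.24264, -1.00000); octagon support 5.24264 vs apothem 1 → ∉ W
#3 (-1, 1, -1, 1): internal (-1.00000, 2.41421); octagon support 2.41421 vs apothem 1 → ∉ W
#4 (0, 1, 1, 0): internal (-0.70711, -0.29289); octagon support 0.70711 vs apothem 1 → ∈ W
#5 (2, -1, 3, 0): internal (2.70711, -3.70711); octagon support 4.53553 vs apothem 1 → ∉ W
#6 (1, 1, -1, 0): internal (0.29289, 1.70711); octagon support 1.70711 vs apothem 1 → ∉ W
#7 (0, 0, -1, -1): internal (-0.70711, 0.29289); octagon support 0.70711 vs apothem 1 → ∈ W

4, 7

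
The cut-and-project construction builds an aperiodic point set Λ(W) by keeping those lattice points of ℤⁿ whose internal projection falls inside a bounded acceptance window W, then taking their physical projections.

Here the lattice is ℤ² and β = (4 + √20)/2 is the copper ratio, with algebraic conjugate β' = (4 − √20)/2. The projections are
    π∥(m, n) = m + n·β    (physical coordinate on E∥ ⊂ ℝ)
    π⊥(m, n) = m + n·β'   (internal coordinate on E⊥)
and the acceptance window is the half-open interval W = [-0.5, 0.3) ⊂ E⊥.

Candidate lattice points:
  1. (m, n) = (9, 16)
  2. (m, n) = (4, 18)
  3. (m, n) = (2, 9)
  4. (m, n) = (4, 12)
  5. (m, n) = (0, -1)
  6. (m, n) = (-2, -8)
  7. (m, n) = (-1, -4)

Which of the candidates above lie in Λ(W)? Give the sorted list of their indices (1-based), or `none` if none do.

Compute β' = (4−√20)/2 = -0.2361, so π⊥(m,n) = m -0.2361·n.
candidate 1: (m,n)=(9,16) → π∥ = 9+16·β ≈ 76.7771, π⊥ = 9+16·β' ≈ 5.2229 ∉ [-0.5, 0.3) ⇒ out
candidate 2: (m,n)=(4,18) → π∥ = 4+18·β ≈ 80.2492, π⊥ = 4+18·β' ≈ -0.2492 ∈ [-0.5, 0.3) ⇒ IN Λ
candidate 3: (m,n)=(2,9) → π∥ = 2+9·β ≈ 40.1246, π⊥ = 2+9·β' ≈ -0.1246 ∈ [-0.5, 0.3) ⇒ IN Λ
candidate 4: (m,n)=(4,12) → π∥ = 4+12·β ≈ 54.8328, π⊥ = 4+12·β' ≈ 1.1672 ∉ [-0.5, 0.3) ⇒ out
candidate 5: (m,n)=(0,-1) → π∥ = 0-1·β ≈ -4.2361, π⊥ = 0-1·β' ≈ 0.2361 ∈ [-0.5, 0.3) ⇒ IN Λ
candidate 6: (m,n)=(-2,-8) → π∥ = -2-8·β ≈ -35.8885, π⊥ = -2-8·β' ≈ -0.1115 ∈ [-0.5, 0.3) ⇒ IN Λ
candidate 7: (m,n)=(-1,-4) → π∥ = -1-4·β ≈ -17.9443, π⊥ = -1-4·β' ≈ -0.0557 ∈ [-0.5, 0.3) ⇒ IN Λ

2, 3, 5, 6, 7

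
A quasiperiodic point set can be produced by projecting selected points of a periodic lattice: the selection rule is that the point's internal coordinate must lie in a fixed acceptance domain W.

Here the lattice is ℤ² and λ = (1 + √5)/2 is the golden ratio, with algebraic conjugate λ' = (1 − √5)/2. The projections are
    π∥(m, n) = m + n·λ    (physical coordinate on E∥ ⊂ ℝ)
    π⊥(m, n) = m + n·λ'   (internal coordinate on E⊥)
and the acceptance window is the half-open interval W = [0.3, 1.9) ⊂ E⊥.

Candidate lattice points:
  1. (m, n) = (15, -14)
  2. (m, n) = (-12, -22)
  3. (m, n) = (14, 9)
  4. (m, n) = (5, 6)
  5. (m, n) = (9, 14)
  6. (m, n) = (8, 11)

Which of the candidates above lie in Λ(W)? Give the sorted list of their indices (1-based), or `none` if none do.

λ' = (1−√5)/2 ≈ -0.618034.
candidate 1: (m,n)=(15,-14) → π∥ = 15-14·λ ≈ -7.652476, π⊥ = 15-14·λ' ≈ 23.652476 ∉ [0.3, 1.9) ⇒ out
candidate 2: (m,n)=(-12,-22) → π∥ = -12-22·λ ≈ -47.596748, π⊥ = -12-22·λ' ≈ 1.596748 ∈ [0.3, 1.9) ⇒ IN Λ
candidate 3: (m,n)=(14,9) → π∥ = 14+9·λ ≈ 28.562306, π⊥ = 14+9·λ' ≈ 8.437694 ∉ [0.3, 1.9) ⇒ out
candidate 4: (m,n)=(5,6) → π∥ = 5+6·λ ≈ 14.708204, π⊥ = 5+6·λ' ≈ 1.291796 ∈ [0.3, 1.9) ⇒ IN Λ
candidate 5: (m,n)=(9,14) → π∥ = 9+14·λ ≈ 31.652476, π⊥ = 9+14·λ' ≈ 0.347524 ∈ [0.3, 1.9) ⇒ IN Λ
candidate 6: (m,n)=(8,11) → π∥ = 8+11·λ ≈ 25.798374, π⊥ = 8+11·λ' ≈ 1.201626 ∈ [0.3, 1.9) ⇒ IN Λ

2, 4, 5, 6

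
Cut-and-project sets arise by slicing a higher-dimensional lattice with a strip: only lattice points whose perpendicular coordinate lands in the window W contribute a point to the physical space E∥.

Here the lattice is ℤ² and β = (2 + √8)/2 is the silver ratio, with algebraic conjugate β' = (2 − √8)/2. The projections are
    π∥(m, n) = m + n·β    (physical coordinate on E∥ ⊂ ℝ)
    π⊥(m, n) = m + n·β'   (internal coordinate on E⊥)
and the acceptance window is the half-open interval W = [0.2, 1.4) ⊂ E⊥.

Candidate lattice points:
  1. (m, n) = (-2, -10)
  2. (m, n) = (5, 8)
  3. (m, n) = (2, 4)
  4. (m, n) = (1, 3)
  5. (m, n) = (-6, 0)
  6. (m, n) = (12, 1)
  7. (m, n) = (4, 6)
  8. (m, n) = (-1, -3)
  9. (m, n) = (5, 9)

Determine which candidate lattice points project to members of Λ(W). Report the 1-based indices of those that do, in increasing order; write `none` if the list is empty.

β' = (2−√8)/2 ≈ -0.414214.
#1 (-2,-10): internal coord -2 + (-10)·β' = +2.142136; +2.142136 ∉ [0.2, 1.4) → out
#2 (5,8): internal coord 5 + (8)·β' = +1.686292; +1.686292 ∉ [0.2, 1.4) → out
#3 (2,4): internal coord 2 + (4)·β' = +0.343146; +0.343146 ∈ [0.2, 1.4) → IN Λ
#4 (1,3): internal coord 1 + (3)·β' = -0.242641; -0.242641 ∉ [0.2, 1.4) → out
#5 (-6,0): internal coord -6 + (0)·β' = -6.000000; -6.000000 ∉ [0.2, 1.4) → out
#6 (12,1): internal coord 12 + (1)·β' = +11.585786; +11.585786 ∉ [0.2, 1.4) → out
#7 (4,6): internal coord 4 + (6)·β' = +1.514719; +1.514719 ∉ [0.2, 1.4) → out
#8 (-1,-3): internal coord -1 + (-3)·β' = +0.242641; +0.242641 ∈ [0.2, 1.4) → IN Λ
#9 (5,9): internal coord 5 + (9)·β' = +1.272078; +1.272078 ∈ [0.2, 1.4) → IN Λ

3, 8, 9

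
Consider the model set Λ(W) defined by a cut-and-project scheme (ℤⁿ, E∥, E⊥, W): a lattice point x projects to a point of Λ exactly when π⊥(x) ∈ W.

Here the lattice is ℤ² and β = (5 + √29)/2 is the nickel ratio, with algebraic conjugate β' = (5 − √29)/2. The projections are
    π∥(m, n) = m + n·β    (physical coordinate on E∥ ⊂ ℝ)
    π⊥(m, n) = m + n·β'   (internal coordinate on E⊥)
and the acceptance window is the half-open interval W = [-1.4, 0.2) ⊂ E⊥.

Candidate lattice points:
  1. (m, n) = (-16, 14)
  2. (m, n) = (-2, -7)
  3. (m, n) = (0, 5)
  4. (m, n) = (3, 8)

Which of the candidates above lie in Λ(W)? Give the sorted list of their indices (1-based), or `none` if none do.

Compute β' = (5−√29)/2 = -0.192582, so π⊥(m,n) = m -0.192582·n.
[1] lift (-16,14): star map gives -18.696154; window check -1.4 ≤ -18.696154 < 0.2 is false → out
[2] lift (-2,-7): star map gives -0.651923; window check -1.4 ≤ -0.651923 < 0.2 is true → IN Λ
[3] lift (0,5): star map gives -0.962912; window check -1.4 ≤ -0.962912 < 0.2 is true → IN Λ
[4] lift (3,8): star map gives 1.459341; window check -1.4 ≤ 1.459341 < 0.2 is false → out

2, 3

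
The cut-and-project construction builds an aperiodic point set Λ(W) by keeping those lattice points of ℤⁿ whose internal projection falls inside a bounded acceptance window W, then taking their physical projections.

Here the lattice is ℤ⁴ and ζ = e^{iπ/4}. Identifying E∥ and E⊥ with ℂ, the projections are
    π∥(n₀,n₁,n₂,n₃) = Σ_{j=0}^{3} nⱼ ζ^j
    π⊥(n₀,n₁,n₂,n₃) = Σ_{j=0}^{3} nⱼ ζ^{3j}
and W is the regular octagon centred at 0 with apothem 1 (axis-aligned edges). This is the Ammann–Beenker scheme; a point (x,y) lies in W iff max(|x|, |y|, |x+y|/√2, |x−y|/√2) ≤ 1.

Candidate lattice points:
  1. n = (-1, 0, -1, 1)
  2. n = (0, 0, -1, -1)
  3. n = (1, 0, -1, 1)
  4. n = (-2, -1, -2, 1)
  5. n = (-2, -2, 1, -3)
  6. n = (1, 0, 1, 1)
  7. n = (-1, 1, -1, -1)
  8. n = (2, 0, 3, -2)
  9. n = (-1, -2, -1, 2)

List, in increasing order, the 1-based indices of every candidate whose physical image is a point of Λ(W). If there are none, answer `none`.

2

π⊥(n) = n₀ + n₁ζ³ + n₂ζ⁶ + n₃ζ⁹ where ζ = e^{iπ/4}.
candidate 1: n = (-1, 0, -1, 1) → π⊥ ≈ (-0.29289, +1.70711); max(|x|,|y|,|x±y|/√2) = 1.70711 > 1 ⇒ ∉ W
candidate 2: n = (0, 0, -1, -1) → π⊥ ≈ (-0.70711, +0.29289); max(|x|,|y|,|x±y|/√2) = 0.70711 ≤ 1 ⇒ ∈ W
candidate 3: n = (1, 0, -1, 1) → π⊥ ≈ (+1.70711, +1.70711); max(|x|,|y|,|x±y|/√2) = 2.41421 > 1 ⇒ ∉ W
candidate 4: n = (-2, -1, -2, 1) → π⊥ ≈ (-0.58579, +2.00000); max(|x|,|y|,|x±y|/√2) = 2.00000 > 1 ⇒ ∉ W
candidate 5: n = (-2, -2, 1, -3) → π⊥ ≈ (-2.70711, -4.53553); max(|x|,|y|,|x±y|/√2) = 5.12132 > 1 ⇒ ∉ W
candidate 6: n = (1, 0, 1, 1) → π⊥ ≈ (+1.70711, -0.29289); max(|x|,|y|,|x±y|/√2) = 1.70711 > 1 ⇒ ∉ W
candidate 7: n = (-1, 1, -1, -1) → π⊥ ≈ (-2.41421, +1.00000); max(|x|,|y|,|x±y|/√2) = 2.41421 > 1 ⇒ ∉ W
candidate 8: n = (2, 0, 3, -2) → π⊥ ≈ (+0.58579, -4.41421); max(|x|,|y|,|x±y|/√2) = 4.41421 > 1 ⇒ ∉ W
candidate 9: n = (-1, -2, -1, 2) → π⊥ ≈ (+1.82843, +1.00000); max(|x|,|y|,|x±y|/√2) = 2.00000 > 1 ⇒ ∉ W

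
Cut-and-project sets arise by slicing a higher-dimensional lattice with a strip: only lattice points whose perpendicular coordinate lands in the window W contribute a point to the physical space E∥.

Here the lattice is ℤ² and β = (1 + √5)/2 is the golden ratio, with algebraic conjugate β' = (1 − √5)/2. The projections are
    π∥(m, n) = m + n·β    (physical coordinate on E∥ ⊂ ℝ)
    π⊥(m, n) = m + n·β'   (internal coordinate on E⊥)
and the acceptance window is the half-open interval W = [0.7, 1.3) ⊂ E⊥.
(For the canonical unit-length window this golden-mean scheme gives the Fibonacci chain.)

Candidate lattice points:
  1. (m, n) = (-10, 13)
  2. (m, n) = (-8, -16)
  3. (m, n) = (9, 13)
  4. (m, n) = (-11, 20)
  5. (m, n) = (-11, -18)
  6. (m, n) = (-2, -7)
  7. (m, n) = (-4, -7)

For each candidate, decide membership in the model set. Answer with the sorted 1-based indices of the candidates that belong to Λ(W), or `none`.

3

Compute β' = (1−√5)/2 = -0.61803, so π⊥(m,n) = m -0.61803·n.
#1 (-10,13): internal coord -10 + (13)·β' = -18.03444; -18.03444 ∉ [0.7, 1.3) → out
#2 (-8,-16): internal coord -8 + (-16)·β' = +1.88854; +1.88854 ∉ [0.7, 1.3) → out
#3 (9,13): internal coord 9 + (13)·β' = +0.96556; +0.96556 ∈ [0.7, 1.3) → IN Λ
#4 (-11,20): internal coord -11 + (20)·β' = -23.36068; -23.36068 ∉ [0.7, 1.3) → out
#5 (-11,-18): internal coord -11 + (-18)·β' = +0.12461; +0.12461 ∉ [0.7, 1.3) → out
#6 (-2,-7): internal coord -2 + (-7)·β' = +2.32624; +2.32624 ∉ [0.7, 1.3) → out
#7 (-4,-7): internal coord -4 + (-7)·β' = +0.32624; +0.32624 ∉ [0.7, 1.3) → out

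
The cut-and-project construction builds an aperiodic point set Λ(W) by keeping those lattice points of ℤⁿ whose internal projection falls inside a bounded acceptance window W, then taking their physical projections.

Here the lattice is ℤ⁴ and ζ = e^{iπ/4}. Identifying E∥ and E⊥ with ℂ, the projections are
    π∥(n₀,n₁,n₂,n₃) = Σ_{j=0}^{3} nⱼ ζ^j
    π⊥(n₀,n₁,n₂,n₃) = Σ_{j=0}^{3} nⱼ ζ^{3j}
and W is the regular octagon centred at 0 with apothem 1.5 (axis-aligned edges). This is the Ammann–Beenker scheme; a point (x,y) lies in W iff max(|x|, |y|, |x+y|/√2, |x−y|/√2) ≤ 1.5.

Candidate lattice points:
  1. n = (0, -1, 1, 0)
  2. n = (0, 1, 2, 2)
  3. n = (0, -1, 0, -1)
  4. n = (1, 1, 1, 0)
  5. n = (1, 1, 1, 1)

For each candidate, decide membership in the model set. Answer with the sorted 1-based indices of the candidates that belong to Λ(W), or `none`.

Internal map: ζ^{3j} for j=0..3 gives (1,0), (−√2/2,√2/2), (0,−1), (√2/2,√2/2).
candidate 1: n = (0, -1, 1, 0) → π⊥ ≈ (+0.707107, -1.707107); max(|x|,|y|,|x±y|/√2) = 1.707107 > 1.5 ⇒ ∉ W
candidate 2: n = (0, 1, 2, 2) → π⊥ ≈ (+0.707107, +0.121320); max(|x|,|y|,|x±y|/√2) = 0.707107 ≤ 1.5 ⇒ ∈ W
candidate 3: n = (0, -1, 0, -1) → π⊥ ≈ (+0.000000, -1.414214); max(|x|,|y|,|x±y|/√2) = 1.414214 ≤ 1.5 ⇒ ∈ W
candidate 4: n = (1, 1, 1, 0) → π⊥ ≈ (+0.292893, -0.292893); max(|x|,|y|,|x±y|/√2) = 0.414214 ≤ 1.5 ⇒ ∈ W
candidate 5: n = (1, 1, 1, 1) → π⊥ ≈ (+1.000000, +0.414214); max(|x|,|y|,|x±y|/√2) = 1.000000 ≤ 1.5 ⇒ ∈ W

2, 3, 4, 5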